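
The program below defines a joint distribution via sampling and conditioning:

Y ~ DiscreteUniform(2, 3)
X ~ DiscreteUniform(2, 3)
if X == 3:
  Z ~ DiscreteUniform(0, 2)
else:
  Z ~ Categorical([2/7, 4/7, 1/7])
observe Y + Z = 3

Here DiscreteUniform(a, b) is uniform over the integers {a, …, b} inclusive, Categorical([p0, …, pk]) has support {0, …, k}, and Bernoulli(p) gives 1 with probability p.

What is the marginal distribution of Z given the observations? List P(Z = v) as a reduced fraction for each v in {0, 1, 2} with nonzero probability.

P(Z=0) = 13/32, P(Z=1) = 19/32

Enumerate traces; 4 have nonzero weight after conditioning:
  (Y=2, X=2, Z=1) weight 1/7
  (Y=2, X=3, Z=1) weight 1/12
  (Y=3, X=2, Z=0) weight 1/14
  (Y=3, X=3, Z=0) weight 1/12
Group by Z:
  weight(Z=0) = 13/84
  weight(Z=1) = 19/84
Total weight = 13/84 + 19/84 = 8/21
P(Z=0 | obs) = 13/84 / 8/21 = 13/32
P(Z=1 | obs) = 19/84 / 8/21 = 19/32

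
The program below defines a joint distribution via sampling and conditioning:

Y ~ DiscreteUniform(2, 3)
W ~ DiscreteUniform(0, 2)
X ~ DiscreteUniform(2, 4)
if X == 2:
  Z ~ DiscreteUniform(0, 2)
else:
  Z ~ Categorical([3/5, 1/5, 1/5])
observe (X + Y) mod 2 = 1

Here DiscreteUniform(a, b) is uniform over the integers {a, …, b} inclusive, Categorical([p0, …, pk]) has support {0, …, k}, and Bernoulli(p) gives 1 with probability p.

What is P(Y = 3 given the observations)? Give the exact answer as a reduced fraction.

P(Y = 3 | obs) = 2/3

Enumerate traces; 27 have nonzero weight after conditioning:
  (Y=2, W=0, X=3, Z=0) weight 1/30
  (Y=2, W=0, X=3, Z=1) weight 1/90
  (Y=2, W=0, X=3, Z=2) weight 1/90
  (Y=2, W=1, X=3, Z=0) weight 1/30
  (Y=2, W=1, X=3, Z=1) weight 1/90
  (Y=2, W=1, X=3, Z=2) weight 1/90
  (Y=2, W=2, X=3, Z=0) weight 1/30
  (Y=2, W=2, X=3, Z=1) weight 1/90
  (Y=3, W=0, X=2, Z=0) weight 1/54
  … 18 more
Group by Y:
  weight(Y=2) = 1/6
  weight(Y=3) = 1/3
Total weight = 1/6 + 1/3 = 1/2
P(Y=2 | obs) = 1/6 / 1/2 = 1/3
P(Y=3 | obs) = 1/3 / 1/2 = 2/3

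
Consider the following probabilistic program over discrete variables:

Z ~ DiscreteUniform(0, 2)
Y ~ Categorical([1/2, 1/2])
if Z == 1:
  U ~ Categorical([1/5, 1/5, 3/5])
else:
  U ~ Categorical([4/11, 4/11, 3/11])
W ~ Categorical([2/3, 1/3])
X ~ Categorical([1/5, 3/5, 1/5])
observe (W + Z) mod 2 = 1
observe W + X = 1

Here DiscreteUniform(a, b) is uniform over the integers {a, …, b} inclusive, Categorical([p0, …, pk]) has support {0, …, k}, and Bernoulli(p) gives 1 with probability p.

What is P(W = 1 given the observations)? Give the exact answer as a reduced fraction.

Enumerate traces; 18 have nonzero weight after conditioning:
  (Z=0, Y=0, U=0, W=1, X=0) weight 2/495
  (Z=0, Y=0, U=1, W=1, X=0) weight 2/495
  (Z=0, Y=0, U=2, W=1, X=0) weight 1/330
  (Z=0, Y=1, U=0, W=1, X=0) weight 2/495
  (Z=0, Y=1, U=1, W=1, X=0) weight 2/495
  (Z=0, Y=1, U=2, W=1, X=0) weight 1/330
  (Z=1, Y=0, U=0, W=0, X=1) weight 1/75
  (Z=1, Y=0, U=1, W=0, X=1) weight 1/75
  … 10 more
Group by W:
  weight(W=0) = 2/15
  weight(W=1) = 2/45
Total weight = 2/15 + 2/45 = 8/45
P(W=0 | obs) = 2/15 / 8/45 = 3/4
P(W=1 | obs) = 2/45 / 8/45 = 1/4

P(W = 1 | obs) = 1/4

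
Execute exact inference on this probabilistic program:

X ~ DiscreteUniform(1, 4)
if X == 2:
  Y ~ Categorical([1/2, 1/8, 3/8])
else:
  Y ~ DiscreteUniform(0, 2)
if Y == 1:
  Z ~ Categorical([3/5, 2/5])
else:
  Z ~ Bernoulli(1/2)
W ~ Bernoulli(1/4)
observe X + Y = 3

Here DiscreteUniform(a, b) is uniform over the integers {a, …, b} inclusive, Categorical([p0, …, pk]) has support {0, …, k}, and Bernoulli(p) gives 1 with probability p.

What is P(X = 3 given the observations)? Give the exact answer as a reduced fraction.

P(X = 3 | obs) = 8/19

Enumerate traces; 12 have nonzero weight after conditioning:
  (X=1, Y=2, Z=0, W=0) weight 1/32
  (X=1, Y=2, Z=0, W=1) weight 1/96
  (X=1, Y=2, Z=1, W=0) weight 1/32
  (X=1, Y=2, Z=1, W=1) weight 1/96
  (X=2, Y=1, Z=0, W=0) weight 9/640
  (X=2, Y=1, Z=0, W=1) weight 3/640
  (X=2, Y=1, Z=1, W=0) weight 3/320
  (X=2, Y=1, Z=1, W=1) weight 1/320
  (X=3, Y=0, Z=0, W=0) weight 1/32
  … 3 more
Group by X:
  weight(X=1) = 1/12
  weight(X=2) = 1/32
  weight(X=3) = 1/12
Total weight = 1/12 + 1/32 + 1/12 = 19/96
P(X=1 | obs) = 1/12 / 19/96 = 8/19
P(X=2 | obs) = 1/32 / 19/96 = 3/19
P(X=3 | obs) = 1/12 / 19/96 = 8/19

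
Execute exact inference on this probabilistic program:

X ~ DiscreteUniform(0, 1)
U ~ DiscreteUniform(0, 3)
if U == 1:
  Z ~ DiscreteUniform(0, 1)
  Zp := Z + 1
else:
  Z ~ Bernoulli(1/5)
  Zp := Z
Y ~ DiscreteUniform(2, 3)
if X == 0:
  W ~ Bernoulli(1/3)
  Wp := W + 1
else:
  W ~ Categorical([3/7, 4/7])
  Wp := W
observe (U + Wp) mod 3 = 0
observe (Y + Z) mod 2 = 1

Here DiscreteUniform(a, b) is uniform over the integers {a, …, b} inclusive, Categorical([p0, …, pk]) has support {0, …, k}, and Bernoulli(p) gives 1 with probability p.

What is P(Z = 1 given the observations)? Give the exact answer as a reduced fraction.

Enumerate traces; 10 have nonzero weight after conditioning:
  (X=0, U=1, Z=0, Y=3, W=1) weight 1/96
  (X=0, U=1, Z=1, Y=2, W=1) weight 1/96
  (X=0, U=2, Z=0, Y=3, W=0) weight 1/30
  (X=0, U=2, Z=1, Y=2, W=0) weight 1/120
  (X=1, U=0, Z=0, Y=3, W=0) weight 3/140
  (X=1, U=0, Z=1, Y=2, W=0) weight 3/560
  (X=1, U=2, Z=0, Y=3, W=1) weight 1/35
  (X=1, U=2, Z=1, Y=2, W=1) weight 1/140
  … 2 more
Group by Z:
  weight(Z=0) = 129/1120
  weight(Z=1) = 41/1120
Total weight = 129/1120 + 41/1120 = 17/112
P(Z=0 | obs) = 129/1120 / 17/112 = 129/170
P(Z=1 | obs) = 41/1120 / 17/112 = 41/170

P(Z = 1 | obs) = 41/170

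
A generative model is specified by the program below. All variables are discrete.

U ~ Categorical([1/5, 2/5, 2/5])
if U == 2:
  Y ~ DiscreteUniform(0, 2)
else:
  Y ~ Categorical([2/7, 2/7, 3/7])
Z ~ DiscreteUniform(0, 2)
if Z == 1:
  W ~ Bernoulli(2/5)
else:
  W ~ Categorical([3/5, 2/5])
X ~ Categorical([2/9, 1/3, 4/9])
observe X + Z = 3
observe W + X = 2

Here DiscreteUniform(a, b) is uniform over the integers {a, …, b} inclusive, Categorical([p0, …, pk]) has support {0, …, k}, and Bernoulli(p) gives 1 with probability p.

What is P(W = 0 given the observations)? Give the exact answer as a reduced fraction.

P(W = 0 | obs) = 2/3

Enumerate traces; 18 have nonzero weight after conditioning:
  (U=0, Y=0, Z=1, W=0, X=2) weight 8/1575
  (U=0, Y=0, Z=2, W=1, X=1) weight 4/1575
  (U=0, Y=1, Z=1, W=0, X=2) weight 8/1575
  (U=0, Y=1, Z=2, W=1, X=1) weight 4/1575
  (U=0, Y=2, Z=1, W=0, X=2) weight 4/525
  (U=0, Y=2, Z=2, W=1, X=1) weight 2/525
  (U=1, Y=0, Z=1, W=0, X=2) weight 16/1575
  (U=1, Y=0, Z=2, W=1, X=1) weight 8/1575
  … 10 more
Group by W:
  weight(W=0) = 4/45
  weight(W=1) = 2/45
Total weight = 4/45 + 2/45 = 2/15
P(W=0 | obs) = 4/45 / 2/15 = 2/3
P(W=1 | obs) = 2/45 / 2/15 = 1/3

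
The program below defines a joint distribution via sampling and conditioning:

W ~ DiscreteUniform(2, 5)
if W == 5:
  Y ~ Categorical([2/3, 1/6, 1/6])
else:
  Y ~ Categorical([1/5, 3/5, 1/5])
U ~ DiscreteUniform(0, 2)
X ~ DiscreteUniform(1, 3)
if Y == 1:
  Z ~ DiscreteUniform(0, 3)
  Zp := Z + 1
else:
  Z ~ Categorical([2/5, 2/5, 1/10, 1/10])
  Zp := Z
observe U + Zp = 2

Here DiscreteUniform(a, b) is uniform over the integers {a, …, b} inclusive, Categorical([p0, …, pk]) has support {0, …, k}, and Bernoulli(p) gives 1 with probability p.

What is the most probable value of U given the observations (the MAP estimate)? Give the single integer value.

argmax_v P(U = v | obs) = 1

Enumerate traces; 96 have nonzero weight after conditioning:
  (W=2, Y=0, U=0, X=1, Z=2) weight 1/1800
  (W=2, Y=0, U=0, X=2, Z=2) weight 1/1800
  (W=2, Y=0, U=0, X=3, Z=2) weight 1/1800
  (W=2, Y=0, U=1, X=1, Z=1) weight 1/450
  (W=2, Y=0, U=1, X=2, Z=1) weight 1/450
  (W=2, Y=0, U=1, X=3, Z=1) weight 1/450
  (W=2, Y=0, U=2, X=1, Z=0) weight 1/450
  (W=2, Y=0, U=2, X=2, Z=0) weight 1/450
  … 88 more
Group by U:
  weight(U=0) = 139/2400
  weight(U=1) = 87/800
  weight(U=2) = 61/900
Total weight = 139/2400 + 87/800 + 61/900 = 211/900
P(U=0 | obs) = 139/2400 / 211/900 = 417/1688
P(U=1 | obs) = 87/800 / 211/900 = 783/1688
P(U=2 | obs) = 61/900 / 211/900 = 61/211
argmax = 1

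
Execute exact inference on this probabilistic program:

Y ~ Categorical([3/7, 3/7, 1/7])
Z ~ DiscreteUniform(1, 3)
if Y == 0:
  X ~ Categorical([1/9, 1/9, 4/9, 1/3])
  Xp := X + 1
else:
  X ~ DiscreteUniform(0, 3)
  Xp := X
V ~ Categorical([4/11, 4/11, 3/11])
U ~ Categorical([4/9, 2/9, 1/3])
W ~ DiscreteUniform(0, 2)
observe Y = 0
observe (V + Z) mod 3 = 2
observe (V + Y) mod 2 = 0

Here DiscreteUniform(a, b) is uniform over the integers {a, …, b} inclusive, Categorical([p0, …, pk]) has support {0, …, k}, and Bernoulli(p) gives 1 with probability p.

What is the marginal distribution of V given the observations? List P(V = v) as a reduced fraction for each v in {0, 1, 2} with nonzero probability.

P(V=0) = 4/7, P(V=2) = 3/7

Enumerate traces; 72 have nonzero weight after conditioning:
  (Y=0, Z=2, X=0, V=0, U=0, W=0) weight 16/18711
  (Y=0, Z=2, X=0, V=0, U=0, W=1) weight 16/18711
  (Y=0, Z=2, X=0, V=0, U=0, W=2) weight 16/18711
  (Y=0, Z=2, X=0, V=0, U=1, W=0) weight 8/18711
  (Y=0, Z=2, X=0, V=0, U=1, W=1) weight 8/18711
  (Y=0, Z=2, X=0, V=0, U=1, W=2) weight 8/18711
  (Y=0, Z=2, X=0, V=0, U=2, W=0) weight 4/6237
  (Y=0, Z=2, X=0, V=0, U=2, W=1) weight 4/6237
  (Y=0, Z=3, X=0, V=2, U=0, W=0) weight 4/6237
  … 63 more
Group by V:
  weight(V=0) = 4/77
  weight(V=2) = 3/77
Total weight = 4/77 + 3/77 = 1/11
P(V=0 | obs) = 4/77 / 1/11 = 4/7
P(V=2 | obs) = 3/77 / 1/11 = 3/7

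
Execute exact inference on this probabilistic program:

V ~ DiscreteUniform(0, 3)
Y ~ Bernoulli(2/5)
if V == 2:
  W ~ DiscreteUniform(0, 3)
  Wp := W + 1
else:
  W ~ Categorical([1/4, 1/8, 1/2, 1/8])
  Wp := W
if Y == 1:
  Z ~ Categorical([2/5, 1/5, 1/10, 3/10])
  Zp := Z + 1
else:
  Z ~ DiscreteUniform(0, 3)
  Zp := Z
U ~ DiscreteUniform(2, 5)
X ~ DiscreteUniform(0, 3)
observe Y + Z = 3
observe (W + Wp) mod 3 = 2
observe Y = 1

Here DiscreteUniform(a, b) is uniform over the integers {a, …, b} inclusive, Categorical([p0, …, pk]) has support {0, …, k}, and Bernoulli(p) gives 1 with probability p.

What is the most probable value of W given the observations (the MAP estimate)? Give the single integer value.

Enumerate traces; 64 have nonzero weight after conditioning:
  (V=0, Y=1, W=1, Z=2, U=2, X=0) weight 1/12800
  (V=0, Y=1, W=1, Z=2, U=2, X=1) weight 1/12800
  (V=0, Y=1, W=1, Z=2, U=2, X=2) weight 1/12800
  (V=0, Y=1, W=1, Z=2, U=2, X=3) weight 1/12800
  (V=0, Y=1, W=1, Z=2, U=3, X=0) weight 1/12800
  (V=0, Y=1, W=1, Z=2, U=3, X=1) weight 1/12800
  (V=0, Y=1, W=1, Z=2, U=3, X=2) weight 1/12800
  (V=0, Y=1, W=1, Z=2, U=3, X=3) weight 1/12800
  (V=2, Y=1, W=2, Z=2, U=2, X=0) weight 1/6400
  … 55 more
Group by W:
  weight(W=1) = 3/800
  weight(W=2) = 1/400
Total weight = 3/800 + 1/400 = 1/160
P(W=1 | obs) = 3/800 / 1/160 = 3/5
P(W=2 | obs) = 1/400 / 1/160 = 2/5
argmax = 1

argmax_v P(W = v | obs) = 1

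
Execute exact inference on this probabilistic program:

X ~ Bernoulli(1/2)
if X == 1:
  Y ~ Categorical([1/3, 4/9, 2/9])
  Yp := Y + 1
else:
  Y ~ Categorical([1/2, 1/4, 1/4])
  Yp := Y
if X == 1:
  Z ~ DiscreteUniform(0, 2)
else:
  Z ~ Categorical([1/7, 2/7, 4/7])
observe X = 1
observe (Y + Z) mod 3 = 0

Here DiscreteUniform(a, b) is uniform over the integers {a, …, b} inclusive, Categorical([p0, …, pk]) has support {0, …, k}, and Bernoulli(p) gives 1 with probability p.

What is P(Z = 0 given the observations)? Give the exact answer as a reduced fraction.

Enumerate traces; 3 have nonzero weight after conditioning:
  (X=1, Y=0, Z=0) weight 1/18
  (X=1, Y=1, Z=2) weight 2/27
  (X=1, Y=2, Z=1) weight 1/27
Group by Z:
  weight(Z=0) = 1/18
  weight(Z=1) = 1/27
  weight(Z=2) = 2/27
Total weight = 1/18 + 1/27 + 2/27 = 1/6
P(Z=0 | obs) = 1/18 / 1/6 = 1/3
P(Z=1 | obs) = 1/27 / 1/6 = 2/9
P(Z=2 | obs) = 2/27 / 1/6 = 4/9

P(Z = 0 | obs) = 1/3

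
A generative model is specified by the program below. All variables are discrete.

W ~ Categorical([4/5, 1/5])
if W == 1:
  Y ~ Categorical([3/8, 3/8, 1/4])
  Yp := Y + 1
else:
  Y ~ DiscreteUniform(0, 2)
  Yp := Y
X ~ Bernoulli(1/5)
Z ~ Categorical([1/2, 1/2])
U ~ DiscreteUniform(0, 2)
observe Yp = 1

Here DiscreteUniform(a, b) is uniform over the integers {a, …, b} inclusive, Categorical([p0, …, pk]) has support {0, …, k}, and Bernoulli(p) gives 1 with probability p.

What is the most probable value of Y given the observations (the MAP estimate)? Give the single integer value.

argmax_v P(Y = v | obs) = 1

Enumerate traces; 24 have nonzero weight after conditioning:
  (W=0, Y=1, X=0, Z=0, U=0) weight 8/225
  (W=0, Y=1, X=0, Z=0, U=1) weight 8/225
  (W=0, Y=1, X=0, Z=0, U=2) weight 8/225
  (W=0, Y=1, X=0, Z=1, U=0) weight 8/225
  (W=0, Y=1, X=0, Z=1, U=1) weight 8/225
  (W=0, Y=1, X=0, Z=1, U=2) weight 8/225
  (W=0, Y=1, X=1, Z=0, U=0) weight 2/225
  (W=0, Y=1, X=1, Z=0, U=1) weight 2/225
  (W=1, Y=0, X=0, Z=0, U=0) weight 1/100
  … 15 more
Group by Y:
  weight(Y=0) = 3/40
  weight(Y=1) = 4/15
Total weight = 3/40 + 4/15 = 41/120
P(Y=0 | obs) = 3/40 / 41/120 = 9/41
P(Y=1 | obs) = 4/15 / 41/120 = 32/41
argmax = 1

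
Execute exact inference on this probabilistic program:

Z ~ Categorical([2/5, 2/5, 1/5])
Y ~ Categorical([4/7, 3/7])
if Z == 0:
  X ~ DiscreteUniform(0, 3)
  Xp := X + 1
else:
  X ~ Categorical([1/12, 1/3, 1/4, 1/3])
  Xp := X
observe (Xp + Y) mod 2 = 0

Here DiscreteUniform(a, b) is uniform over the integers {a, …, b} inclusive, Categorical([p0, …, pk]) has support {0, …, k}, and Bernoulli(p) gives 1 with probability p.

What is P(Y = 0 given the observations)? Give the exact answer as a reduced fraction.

Enumerate traces; 12 have nonzero weight after conditioning:
  (Z=0, Y=0, X=1) weight 2/35
  (Z=0, Y=0, X=3) weight 2/35
  (Z=0, Y=1, X=0) weight 3/70
  (Z=0, Y=1, X=2) weight 3/70
  (Z=1, Y=0, X=0) weight 2/105
  (Z=1, Y=0, X=2) weight 2/35
  (Z=1, Y=1, X=1) weight 2/35
  (Z=1, Y=1, X=3) weight 2/35
  … 4 more
Group by Y:
  weight(Y=0) = 8/35
  weight(Y=1) = 9/35
Total weight = 8/35 + 9/35 = 17/35
P(Y=0 | obs) = 8/35 / 17/35 = 8/17
P(Y=1 | obs) = 9/35 / 17/35 = 9/17

P(Y = 0 | obs) = 8/17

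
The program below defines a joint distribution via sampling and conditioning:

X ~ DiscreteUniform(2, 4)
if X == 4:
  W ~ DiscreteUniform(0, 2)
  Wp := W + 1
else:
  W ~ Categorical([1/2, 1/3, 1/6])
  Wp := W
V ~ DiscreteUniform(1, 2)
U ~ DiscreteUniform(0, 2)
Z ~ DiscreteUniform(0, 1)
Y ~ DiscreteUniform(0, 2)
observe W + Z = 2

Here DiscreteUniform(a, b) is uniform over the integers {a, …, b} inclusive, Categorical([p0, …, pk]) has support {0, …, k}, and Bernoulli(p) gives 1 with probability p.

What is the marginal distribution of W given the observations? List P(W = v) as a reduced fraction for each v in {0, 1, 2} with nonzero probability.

P(W=1) = 3/5, P(W=2) = 2/5

Enumerate traces; 108 have nonzero weight after conditioning:
  (X=2, W=1, V=1, U=0, Z=1, Y=0) weight 1/324
  (X=2, W=1, V=1, U=0, Z=1, Y=1) weight 1/324
  (X=2, W=1, V=1, U=0, Z=1, Y=2) weight 1/324
  (X=2, W=1, V=1, U=1, Z=1, Y=0) weight 1/324
  (X=2, W=1, V=1, U=1, Z=1, Y=1) weight 1/324
  (X=2, W=1, V=1, U=1, Z=1, Y=2) weight 1/324
  (X=2, W=1, V=1, U=2, Z=1, Y=0) weight 1/324
  (X=2, W=1, V=1, U=2, Z=1, Y=1) weight 1/324
  (X=2, W=2, V=1, U=0, Z=0, Y=0) weight 1/648
  … 99 more
Group by W:
  weight(W=1) = 1/6
  weight(W=2) = 1/9
Total weight = 1/6 + 1/9 = 5/18
P(W=1 | obs) = 1/6 / 5/18 = 3/5
P(W=2 | obs) = 1/9 / 5/18 = 2/5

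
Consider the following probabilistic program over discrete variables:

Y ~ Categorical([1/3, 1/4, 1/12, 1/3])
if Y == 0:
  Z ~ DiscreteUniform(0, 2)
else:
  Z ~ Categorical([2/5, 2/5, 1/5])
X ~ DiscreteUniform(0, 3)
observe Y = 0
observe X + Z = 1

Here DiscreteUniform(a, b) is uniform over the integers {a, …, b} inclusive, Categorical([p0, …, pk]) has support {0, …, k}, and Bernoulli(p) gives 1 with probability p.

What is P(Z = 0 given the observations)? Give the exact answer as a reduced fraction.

P(Z = 0 | obs) = 1/2

Enumerate traces; 2 have nonzero weight after conditioning:
  (Y=0, Z=0, X=1) weight 1/36
  (Y=0, Z=1, X=0) weight 1/36
Group by Z:
  weight(Z=0) = 1/36
  weight(Z=1) = 1/36
Total weight = 1/36 + 1/36 = 1/18
P(Z=0 | obs) = 1/36 / 1/18 = 1/2
P(Z=1 | obs) = 1/36 / 1/18 = 1/2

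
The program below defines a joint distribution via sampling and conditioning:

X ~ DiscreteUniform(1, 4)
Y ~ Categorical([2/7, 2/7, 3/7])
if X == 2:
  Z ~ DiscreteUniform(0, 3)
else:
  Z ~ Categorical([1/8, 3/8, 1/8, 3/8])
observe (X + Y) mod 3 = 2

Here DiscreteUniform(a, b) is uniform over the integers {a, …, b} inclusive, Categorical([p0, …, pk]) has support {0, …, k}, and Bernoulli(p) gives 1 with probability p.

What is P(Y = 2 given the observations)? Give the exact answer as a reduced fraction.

P(Y = 2 | obs) = 1/3

Enumerate traces; 16 have nonzero weight after conditioning:
  (X=1, Y=1, Z=0) weight 1/112
  (X=1, Y=1, Z=1) weight 3/112
  (X=1, Y=1, Z=2) weight 1/112
  (X=1, Y=1, Z=3) weight 3/112
  (X=2, Y=0, Z=0) weight 1/56
  (X=2, Y=0, Z=1) weight 1/56
  (X=2, Y=0, Z=2) weight 1/56
  (X=2, Y=0, Z=3) weight 1/56
  (X=3, Y=2, Z=0) weight 3/224
  … 7 more
Group by Y:
  weight(Y=0) = 1/14
  weight(Y=1) = 1/7
  weight(Y=2) = 3/28
Total weight = 1/14 + 1/7 + 3/28 = 9/28
P(Y=0 | obs) = 1/14 / 9/28 = 2/9
P(Y=1 | obs) = 1/7 / 9/28 = 4/9
P(Y=2 | obs) = 3/28 / 9/28 = 1/3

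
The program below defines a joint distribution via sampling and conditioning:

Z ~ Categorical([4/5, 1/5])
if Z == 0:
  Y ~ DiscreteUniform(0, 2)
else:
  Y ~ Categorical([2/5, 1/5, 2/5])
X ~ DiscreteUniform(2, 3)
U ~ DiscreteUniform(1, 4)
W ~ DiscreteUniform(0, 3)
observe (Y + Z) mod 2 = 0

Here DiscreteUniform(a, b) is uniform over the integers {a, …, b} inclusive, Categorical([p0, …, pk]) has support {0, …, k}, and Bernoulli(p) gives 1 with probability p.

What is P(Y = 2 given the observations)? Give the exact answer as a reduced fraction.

P(Y = 2 | obs) = 20/43

Enumerate traces; 96 have nonzero weight after conditioning:
  (Z=0, Y=0, X=2, U=1, W=0) weight 1/120
  (Z=0, Y=0, X=2, U=1, W=1) weight 1/120
  (Z=0, Y=0, X=2, U=1, W=2) weight 1/120
  (Z=0, Y=0, X=2, U=1, W=3) weight 1/120
  (Z=0, Y=0, X=2, U=2, W=0) weight 1/120
  (Z=0, Y=0, X=2, U=2, W=1) weight 1/120
  (Z=0, Y=0, X=2, U=2, W=2) weight 1/120
  (Z=0, Y=0, X=2, U=2, W=3) weight 1/120
  (Z=0, Y=2, X=2, U=1, W=0) weight 1/120
  (Z=1, Y=1, X=2, U=1, W=0) weight 1/800
  … 86 more
Group by Y:
  weight(Y=0) = 4/15
  weight(Y=1) = 1/25
  weight(Y=2) = 4/15
Total weight = 4/15 + 1/25 + 4/15 = 43/75
P(Y=0 | obs) = 4/15 / 43/75 = 20/43
P(Y=1 | obs) = 1/25 / 43/75 = 3/43
P(Y=2 | obs) = 4/15 / 43/75 = 20/43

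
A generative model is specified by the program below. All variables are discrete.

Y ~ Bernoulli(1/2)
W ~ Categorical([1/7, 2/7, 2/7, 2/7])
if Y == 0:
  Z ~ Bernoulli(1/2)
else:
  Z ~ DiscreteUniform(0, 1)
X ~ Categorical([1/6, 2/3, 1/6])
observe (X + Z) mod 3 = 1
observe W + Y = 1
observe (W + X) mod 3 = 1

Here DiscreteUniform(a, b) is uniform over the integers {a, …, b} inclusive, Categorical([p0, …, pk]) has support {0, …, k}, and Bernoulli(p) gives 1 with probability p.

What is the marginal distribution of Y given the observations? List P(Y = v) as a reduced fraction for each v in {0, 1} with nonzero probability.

Enumerate traces; 2 have nonzero weight after conditioning:
  (Y=0, W=1, Z=1, X=0) weight 1/84
  (Y=1, W=0, Z=0, X=1) weight 1/42
Group by Y:
  weight(Y=0) = 1/84
  weight(Y=1) = 1/42
Total weight = 1/84 + 1/42 = 1/28
P(Y=0 | obs) = 1/84 / 1/28 = 1/3
P(Y=1 | obs) = 1/42 / 1/28 = 2/3

P(Y=0) = 1/3, P(Y=1) = 2/3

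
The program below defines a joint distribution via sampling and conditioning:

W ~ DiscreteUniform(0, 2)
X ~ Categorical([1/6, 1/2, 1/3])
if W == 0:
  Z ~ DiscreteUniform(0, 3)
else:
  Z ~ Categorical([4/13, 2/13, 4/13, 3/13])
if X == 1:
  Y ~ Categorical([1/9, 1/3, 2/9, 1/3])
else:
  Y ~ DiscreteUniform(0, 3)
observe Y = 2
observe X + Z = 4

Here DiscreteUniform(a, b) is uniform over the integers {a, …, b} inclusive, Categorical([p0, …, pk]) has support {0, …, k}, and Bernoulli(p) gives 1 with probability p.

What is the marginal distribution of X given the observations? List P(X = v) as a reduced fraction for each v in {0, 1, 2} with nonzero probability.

P(X=1) = 148/283, P(X=2) = 135/283

Enumerate traces; 6 have nonzero weight after conditioning:
  (W=0, X=1, Z=3, Y=2) weight 1/108
  (W=0, X=2, Z=2, Y=2) weight 1/144
  (W=1, X=1, Z=3, Y=2) weight 1/117
  (W=1, X=2, Z=2, Y=2) weight 1/117
  (W=2, X=1, Z=3, Y=2) weight 1/117
  (W=2, X=2, Z=2, Y=2) weight 1/117
Group by X:
  weight(X=1) = 37/1404
  weight(X=2) = 5/208
Total weight = 37/1404 + 5/208 = 283/5616
P(X=1 | obs) = 37/1404 / 283/5616 = 148/283
P(X=2 | obs) = 5/208 / 283/5616 = 135/283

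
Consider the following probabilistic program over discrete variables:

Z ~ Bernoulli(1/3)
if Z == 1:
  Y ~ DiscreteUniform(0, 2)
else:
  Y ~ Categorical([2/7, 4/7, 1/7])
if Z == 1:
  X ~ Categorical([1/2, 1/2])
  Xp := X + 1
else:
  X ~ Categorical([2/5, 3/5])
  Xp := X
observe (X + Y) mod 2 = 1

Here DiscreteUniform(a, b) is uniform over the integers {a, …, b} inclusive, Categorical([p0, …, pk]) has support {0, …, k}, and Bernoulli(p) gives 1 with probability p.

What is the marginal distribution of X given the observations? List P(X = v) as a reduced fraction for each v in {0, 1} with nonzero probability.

P(X=0) = 131/309, P(X=1) = 178/309

Enumerate traces; 6 have nonzero weight after conditioning:
  (Z=0, Y=0, X=1) weight 4/35
  (Z=0, Y=1, X=0) weight 16/105
  (Z=0, Y=2, X=1) weight 2/35
  (Z=1, Y=0, X=1) weight 1/18
  (Z=1, Y=1, X=0) weight 1/18
  (Z=1, Y=2, X=1) weight 1/18
Group by X:
  weight(X=0) = 131/630
  weight(X=1) = 89/315
Total weight = 131/630 + 89/315 = 103/210
P(X=0 | obs) = 131/630 / 103/210 = 131/309
P(X=1 | obs) = 89/315 / 103/210 = 178/309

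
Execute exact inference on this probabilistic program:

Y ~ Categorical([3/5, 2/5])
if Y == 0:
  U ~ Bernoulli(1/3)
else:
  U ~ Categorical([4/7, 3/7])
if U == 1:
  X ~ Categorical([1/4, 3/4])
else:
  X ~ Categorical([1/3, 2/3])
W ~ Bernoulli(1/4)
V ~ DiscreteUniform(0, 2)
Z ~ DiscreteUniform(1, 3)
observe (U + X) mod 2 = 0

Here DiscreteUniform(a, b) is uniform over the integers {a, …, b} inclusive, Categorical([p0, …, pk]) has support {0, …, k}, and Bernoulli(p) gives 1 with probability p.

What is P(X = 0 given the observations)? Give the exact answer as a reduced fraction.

Enumerate traces; 72 have nonzero weight after conditioning:
  (Y=0, U=0, X=0, W=0, V=0, Z=1) weight 1/90
  (Y=0, U=0, X=0, W=0, V=0, Z=2) weight 1/90
  (Y=0, U=0, X=0, W=0, V=0, Z=3) weight 1/90
  (Y=0, U=0, X=0, W=0, V=1, Z=1) weight 1/90
  (Y=0, U=0, X=0, W=0, V=1, Z=2) weight 1/90
  (Y=0, U=0, X=0, W=0, V=1, Z=3) weight 1/90
  (Y=0, U=0, X=0, W=0, V=2, Z=1) weight 1/90
  (Y=0, U=0, X=0, W=0, V=2, Z=2) weight 1/90
  (Y=0, U=1, X=1, W=0, V=0, Z=1) weight 1/80
  … 63 more
Group by X:
  weight(X=0) = 22/105
  weight(X=1) = 39/140
Total weight = 22/105 + 39/140 = 41/84
P(X=0 | obs) = 22/105 / 41/84 = 88/205
P(X=1 | obs) = 39/140 / 41/84 = 117/205

P(X = 0 | obs) = 88/205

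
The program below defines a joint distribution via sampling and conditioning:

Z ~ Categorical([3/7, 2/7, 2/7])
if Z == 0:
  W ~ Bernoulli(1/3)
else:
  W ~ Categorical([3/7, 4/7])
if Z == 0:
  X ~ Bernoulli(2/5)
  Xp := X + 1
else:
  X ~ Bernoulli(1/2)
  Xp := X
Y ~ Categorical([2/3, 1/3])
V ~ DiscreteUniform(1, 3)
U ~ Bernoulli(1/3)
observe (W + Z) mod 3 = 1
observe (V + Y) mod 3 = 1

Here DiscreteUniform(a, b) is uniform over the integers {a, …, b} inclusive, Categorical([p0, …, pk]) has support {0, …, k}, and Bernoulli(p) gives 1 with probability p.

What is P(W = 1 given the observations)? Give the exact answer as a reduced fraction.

Enumerate traces; 16 have nonzero weight after conditioning:
  (Z=0, W=1, X=0, Y=0, V=1, U=0) weight 4/315
  (Z=0, W=1, X=0, Y=0, V=1, U=1) weight 2/315
  (Z=0, W=1, X=0, Y=1, V=3, U=0) weight 2/315
  (Z=0, W=1, X=0, Y=1, V=3, U=1) weight 1/315
  (Z=0, W=1, X=1, Y=0, V=1, U=0) weight 8/945
  (Z=0, W=1, X=1, Y=0, V=1, U=1) weight 4/945
  (Z=0, W=1, X=1, Y=1, V=3, U=0) weight 4/945
  (Z=0, W=1, X=1, Y=1, V=3, U=1) weight 2/945
  (Z=1, W=0, X=0, Y=0, V=1, U=0) weight 4/441
  … 7 more
Group by W:
  weight(W=0) = 2/49
  weight(W=1) = 1/21
Total weight = 2/49 + 1/21 = 13/147
P(W=0 | obs) = 2/49 / 13/147 = 6/13
P(W=1 | obs) = 1/21 / 13/147 = 7/13

P(W = 1 | obs) = 7/13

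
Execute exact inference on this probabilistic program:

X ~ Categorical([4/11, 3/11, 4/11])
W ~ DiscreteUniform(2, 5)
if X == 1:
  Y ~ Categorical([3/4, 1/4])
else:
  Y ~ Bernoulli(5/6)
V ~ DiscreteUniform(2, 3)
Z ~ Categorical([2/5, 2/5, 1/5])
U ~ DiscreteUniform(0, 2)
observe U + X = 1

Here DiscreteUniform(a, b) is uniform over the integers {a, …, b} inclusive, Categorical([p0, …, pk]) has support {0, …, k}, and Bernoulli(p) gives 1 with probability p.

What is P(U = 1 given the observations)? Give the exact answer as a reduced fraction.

Enumerate traces; 96 have nonzero weight after conditioning:
  (X=0, W=2, Y=0, V=2, Z=0, U=1) weight 1/990
  (X=0, W=2, Y=0, V=2, Z=1, U=1) weight 1/990
  (X=0, W=2, Y=0, V=2, Z=2, U=1) weight 1/1980
  (X=0, W=2, Y=0, V=3, Z=0, U=1) weight 1/990
  (X=0, W=2, Y=0, V=3, Z=1, U=1) weight 1/990
  (X=0, W=2, Y=0, V=3, Z=2, U=1) weight 1/1980
  (X=0, W=2, Y=1, V=2, Z=0, U=1) weight 1/198
  (X=0, W=2, Y=1, V=2, Z=1, U=1) weight 1/198
  (X=1, W=2, Y=0, V=2, Z=0, U=0) weight 3/880
  … 87 more
Group by U:
  weight(U=0) = 1/11
  weight(U=1) = 4/33
Total weight = 1/11 + 4/33 = 7/33
P(U=0 | obs) = 1/11 / 7/33 = 3/7
P(U=1 | obs) = 4/33 / 7/33 = 4/7

P(U = 1 | obs) = 4/7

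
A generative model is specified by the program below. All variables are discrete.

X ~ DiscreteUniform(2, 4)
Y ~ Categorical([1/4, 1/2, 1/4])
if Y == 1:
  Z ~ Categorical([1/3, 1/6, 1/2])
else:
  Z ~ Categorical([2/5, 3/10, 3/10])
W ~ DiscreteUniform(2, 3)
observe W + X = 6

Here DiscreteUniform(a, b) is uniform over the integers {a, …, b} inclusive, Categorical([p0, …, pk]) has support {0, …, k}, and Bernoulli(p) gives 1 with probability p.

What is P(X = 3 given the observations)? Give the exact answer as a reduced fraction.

Enumerate traces; 18 have nonzero weight after conditioning:
  (X=3, Y=0, Z=0, W=3) weight 1/60
  (X=3, Y=0, Z=1, W=3) weight 1/80
  (X=3, Y=0, Z=2, W=3) weight 1/80
  (X=3, Y=1, Z=0, W=3) weight 1/36
  (X=3, Y=1, Z=1, W=3) weight 1/72
  (X=3, Y=1, Z=2, W=3) weight 1/24
  (X=3, Y=2, Z=0, W=3) weight 1/60
  (X=3, Y=2, Z=1, W=3) weight 1/80
  (X=4, Y=0, Z=0, W=2) weight 1/60
  … 9 more
Group by X:
  weight(X=3) = 1/6
  weight(X=4) = 1/6
Total weight = 1/6 + 1/6 = 1/3
P(X=3 | obs) = 1/6 / 1/3 = 1/2
P(X=4 | obs) = 1/6 / 1/3 = 1/2

P(X = 3 | obs) = 1/2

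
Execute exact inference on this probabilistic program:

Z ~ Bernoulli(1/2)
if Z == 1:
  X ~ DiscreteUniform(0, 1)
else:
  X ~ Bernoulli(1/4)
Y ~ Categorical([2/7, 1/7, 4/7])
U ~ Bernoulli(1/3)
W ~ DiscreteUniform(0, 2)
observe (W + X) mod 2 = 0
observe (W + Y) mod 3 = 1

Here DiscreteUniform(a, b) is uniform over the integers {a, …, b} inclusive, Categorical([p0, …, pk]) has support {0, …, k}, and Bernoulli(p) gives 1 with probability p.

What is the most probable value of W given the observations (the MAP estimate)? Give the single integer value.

argmax_v P(W = v | obs) = 2

Enumerate traces; 12 have nonzero weight after conditioning:
  (Z=0, X=0, Y=1, U=0, W=0) weight 1/84
  (Z=0, X=0, Y=1, U=1, W=0) weight 1/168
  (Z=0, X=0, Y=2, U=0, W=2) weight 1/21
  (Z=0, X=0, Y=2, U=1, W=2) weight 1/42
  (Z=0, X=1, Y=0, U=0, W=1) weight 1/126
  (Z=0, X=1, Y=0, U=1, W=1) weight 1/252
  (Z=1, X=0, Y=1, U=0, W=0) weight 1/126
  (Z=1, X=0, Y=1, U=1, W=0) weight 1/252
  … 4 more
Group by W:
  weight(W=0) = 5/168
  weight(W=1) = 1/28
  weight(W=2) = 5/42
Total weight = 5/168 + 1/28 + 5/42 = 31/168
P(W=0 | obs) = 5/168 / 31/168 = 5/31
P(W=1 | obs) = 1/28 / 31/168 = 6/31
P(W=2 | obs) = 5/42 / 31/168 = 20/31
argmax = 2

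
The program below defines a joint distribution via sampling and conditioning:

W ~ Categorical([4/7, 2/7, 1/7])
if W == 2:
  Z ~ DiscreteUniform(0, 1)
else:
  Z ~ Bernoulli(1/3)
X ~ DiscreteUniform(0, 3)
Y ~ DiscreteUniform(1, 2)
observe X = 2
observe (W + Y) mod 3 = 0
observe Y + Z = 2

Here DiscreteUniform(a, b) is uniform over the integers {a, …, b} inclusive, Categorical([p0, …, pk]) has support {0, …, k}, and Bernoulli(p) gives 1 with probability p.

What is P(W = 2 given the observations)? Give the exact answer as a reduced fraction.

P(W = 2 | obs) = 3/11

Enumerate traces; 2 have nonzero weight after conditioning:
  (W=1, Z=0, X=2, Y=2) weight 1/42
  (W=2, Z=1, X=2, Y=1) weight 1/112
Group by W:
  weight(W=1) = 1/42
  weight(W=2) = 1/112
Total weight = 1/42 + 1/112 = 11/336
P(W=1 | obs) = 1/42 / 11/336 = 8/11
P(W=2 | obs) = 1/112 / 11/336 = 3/11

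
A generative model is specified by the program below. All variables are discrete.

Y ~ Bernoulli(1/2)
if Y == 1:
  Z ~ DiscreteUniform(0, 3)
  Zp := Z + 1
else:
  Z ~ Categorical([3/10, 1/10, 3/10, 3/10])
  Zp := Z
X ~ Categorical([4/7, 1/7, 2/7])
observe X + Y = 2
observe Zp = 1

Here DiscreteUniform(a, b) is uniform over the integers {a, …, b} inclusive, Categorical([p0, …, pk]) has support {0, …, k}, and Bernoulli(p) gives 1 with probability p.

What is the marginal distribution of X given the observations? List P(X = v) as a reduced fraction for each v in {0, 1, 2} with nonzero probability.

P(X=1) = 5/9, P(X=2) = 4/9

Enumerate traces; 2 have nonzero weight after conditioning:
  (Y=0, Z=1, X=2) weight 1/70
  (Y=1, Z=0, X=1) weight 1/56
Group by X:
  weight(X=1) = 1/56
  weight(X=2) = 1/70
Total weight = 1/56 + 1/70 = 9/280
P(X=1 | obs) = 1/56 / 9/280 = 5/9
P(X=2 | obs) = 1/70 / 9/280 = 4/9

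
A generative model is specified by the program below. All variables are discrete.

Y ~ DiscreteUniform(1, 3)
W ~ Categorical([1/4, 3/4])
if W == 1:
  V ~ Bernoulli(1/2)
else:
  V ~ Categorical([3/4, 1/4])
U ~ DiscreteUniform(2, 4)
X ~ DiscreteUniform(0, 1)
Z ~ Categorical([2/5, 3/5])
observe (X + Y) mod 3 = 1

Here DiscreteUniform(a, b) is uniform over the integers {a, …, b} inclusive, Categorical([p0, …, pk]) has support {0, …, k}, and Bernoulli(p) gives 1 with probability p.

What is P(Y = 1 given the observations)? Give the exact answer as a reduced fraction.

Enumerate traces; 48 have nonzero weight after conditioning:
  (Y=1, W=0, V=0, U=2, X=0, Z=0) weight 1/240
  (Y=1, W=0, V=0, U=2, X=0, Z=1) weight 1/160
  (Y=1, W=0, V=0, U=3, X=0, Z=0) weight 1/240
  (Y=1, W=0, V=0, U=3, X=0, Z=1) weight 1/160
  (Y=1, W=0, V=0, U=4, X=0, Z=0) weight 1/240
  (Y=1, W=0, V=0, U=4, X=0, Z=1) weight 1/160
  (Y=1, W=0, V=1, U=2, X=0, Z=0) weight 1/720
  (Y=1, W=0, V=1, U=2, X=0, Z=1) weight 1/480
  (Y=3, W=0, V=0, U=2, X=1, Z=0) weight 1/240
  … 39 more
Group by Y:
  weight(Y=1) = 1/6
  weight(Y=3) = 1/6
Total weight = 1/6 + 1/6 = 1/3
P(Y=1 | obs) = 1/6 / 1/3 = 1/2
P(Y=3 | obs) = 1/6 / 1/3 = 1/2

P(Y = 1 | obs) = 1/2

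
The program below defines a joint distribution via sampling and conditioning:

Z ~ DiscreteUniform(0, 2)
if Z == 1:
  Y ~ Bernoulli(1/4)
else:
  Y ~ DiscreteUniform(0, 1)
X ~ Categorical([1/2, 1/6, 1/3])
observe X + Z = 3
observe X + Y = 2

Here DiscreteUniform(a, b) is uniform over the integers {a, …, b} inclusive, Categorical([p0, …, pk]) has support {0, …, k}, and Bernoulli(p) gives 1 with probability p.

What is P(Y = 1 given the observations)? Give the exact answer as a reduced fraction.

P(Y = 1 | obs) = 1/4

Enumerate traces; 2 have nonzero weight after conditioning:
  (Z=1, Y=0, X=2) weight 1/12
  (Z=2, Y=1, X=1) weight 1/36
Group by Y:
  weight(Y=0) = 1/12
  weight(Y=1) = 1/36
Total weight = 1/12 + 1/36 = 1/9
P(Y=0 | obs) = 1/12 / 1/9 = 3/4
P(Y=1 | obs) = 1/36 / 1/9 = 1/4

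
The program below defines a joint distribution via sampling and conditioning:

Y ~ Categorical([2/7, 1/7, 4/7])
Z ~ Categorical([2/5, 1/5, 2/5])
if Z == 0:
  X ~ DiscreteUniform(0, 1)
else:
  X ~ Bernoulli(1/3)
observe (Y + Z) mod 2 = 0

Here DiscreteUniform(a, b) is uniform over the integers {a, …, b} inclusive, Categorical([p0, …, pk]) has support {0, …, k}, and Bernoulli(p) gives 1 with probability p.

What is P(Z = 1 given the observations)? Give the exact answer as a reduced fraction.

P(Z = 1 | obs) = 1/25

Enumerate traces; 10 have nonzero weight after conditioning:
  (Y=0, Z=0, X=0) weight 2/35
  (Y=0, Z=0, X=1) weight 2/35
  (Y=0, Z=2, X=0) weight 8/105
  (Y=0, Z=2, X=1) weight 4/105
  (Y=1, Z=1, X=0) weight 2/105
  (Y=1, Z=1, X=1) weight 1/105
  (Y=2, Z=0, X=0) weight 4/35
  (Y=2, Z=0, X=1) weight 4/35
  … 2 more
Group by Z:
  weight(Z=0) = 12/35
  weight(Z=1) = 1/35
  weight(Z=2) = 12/35
Total weight = 12/35 + 1/35 + 12/35 = 5/7
P(Z=0 | obs) = 12/35 / 5/7 = 12/25
P(Z=1 | obs) = 1/35 / 5/7 = 1/25
P(Z=2 | obs) = 12/35 / 5/7 = 12/25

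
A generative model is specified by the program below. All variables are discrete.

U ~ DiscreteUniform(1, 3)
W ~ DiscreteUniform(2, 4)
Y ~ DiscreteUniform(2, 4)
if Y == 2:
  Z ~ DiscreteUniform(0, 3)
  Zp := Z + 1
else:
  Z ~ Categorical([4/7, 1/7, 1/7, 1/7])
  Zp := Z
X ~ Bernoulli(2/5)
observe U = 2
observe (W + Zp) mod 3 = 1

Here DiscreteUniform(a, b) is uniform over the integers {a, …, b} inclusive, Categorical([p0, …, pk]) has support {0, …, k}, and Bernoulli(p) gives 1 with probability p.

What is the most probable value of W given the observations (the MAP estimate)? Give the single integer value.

argmax_v P(W = v | obs) = 4

Enumerate traces; 24 have nonzero weight after conditioning:
  (U=2, W=2, Y=2, Z=1, X=0) weight 1/180
  (U=2, W=2, Y=2, Z=1, X=1) weight 1/270
  (U=2, W=2, Y=3, Z=2, X=0) weight 1/315
  (U=2, W=2, Y=3, Z=2, X=1) weight 2/945
  (U=2, W=2, Y=4, Z=2, X=0) weight 1/315
  (U=2, W=2, Y=4, Z=2, X=1) weight 2/945
  (U=2, W=3, Y=2, Z=0, X=0) weight 1/180
  (U=2, W=3, Y=2, Z=0, X=1) weight 1/270
  (U=2, W=4, Y=2, Z=2, X=0) weight 1/180
  … 15 more
Group by W:
  weight(W=2) = 5/252
  weight(W=3) = 11/378
  weight(W=4) = 47/756
Total weight = 5/252 + 11/378 + 47/756 = 1/9
P(W=2 | obs) = 5/252 / 1/9 = 5/28
P(W=3 | obs) = 11/378 / 1/9 = 11/42
P(W=4 | obs) = 47/756 / 1/9 = 47/84
argmax = 4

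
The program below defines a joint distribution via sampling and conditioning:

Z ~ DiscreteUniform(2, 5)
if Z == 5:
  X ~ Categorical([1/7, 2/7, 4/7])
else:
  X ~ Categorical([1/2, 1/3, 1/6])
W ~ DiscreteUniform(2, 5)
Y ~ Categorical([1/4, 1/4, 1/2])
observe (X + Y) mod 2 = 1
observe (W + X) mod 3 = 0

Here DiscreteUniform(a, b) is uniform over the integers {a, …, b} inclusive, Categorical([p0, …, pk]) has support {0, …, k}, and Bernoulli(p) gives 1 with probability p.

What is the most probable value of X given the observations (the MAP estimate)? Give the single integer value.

argmax_v P(X = v | obs) = 1

Enumerate traces; 24 have nonzero weight after conditioning:
  (Z=2, X=0, W=3, Y=1) weight 1/128
  (Z=2, X=1, W=2, Y=0) weight 1/192
  (Z=2, X=1, W=2, Y=2) weight 1/96
  (Z=2, X=1, W=5, Y=0) weight 1/192
  (Z=2, X=1, W=5, Y=2) weight 1/96
  (Z=2, X=2, W=4, Y=1) weight 1/384
  (Z=3, X=0, W=3, Y=1) weight 1/128
  (Z=3, X=1, W=2, Y=0) weight 1/192
  … 16 more
Group by X:
  weight(X=0) = 23/896
  weight(X=1) = 27/224
  weight(X=2) = 15/896
Total weight = 23/896 + 27/224 + 15/896 = 73/448
P(X=0 | obs) = 23/896 / 73/448 = 23/146
P(X=1 | obs) = 27/224 / 73/448 = 54/73
P(X=2 | obs) = 15/896 / 73/448 = 15/146
argmax = 1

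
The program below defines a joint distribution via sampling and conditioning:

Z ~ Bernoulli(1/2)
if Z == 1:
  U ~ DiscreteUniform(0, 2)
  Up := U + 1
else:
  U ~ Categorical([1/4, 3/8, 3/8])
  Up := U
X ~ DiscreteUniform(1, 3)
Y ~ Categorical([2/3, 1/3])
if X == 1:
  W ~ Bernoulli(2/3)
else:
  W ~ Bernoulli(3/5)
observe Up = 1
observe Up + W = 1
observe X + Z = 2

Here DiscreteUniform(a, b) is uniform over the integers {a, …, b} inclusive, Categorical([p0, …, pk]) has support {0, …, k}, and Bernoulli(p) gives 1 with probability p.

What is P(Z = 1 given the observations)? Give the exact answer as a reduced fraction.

Enumerate traces; 4 have nonzero weight after conditioning:
  (Z=0, U=1, X=2, Y=0, W=0) weight 1/60
  (Z=0, U=1, X=2, Y=1, W=0) weight 1/120
  (Z=1, U=0, X=1, Y=0, W=0) weight 1/81
  (Z=1, U=0, X=1, Y=1, W=0) weight 1/162
Group by Z:
  weight(Z=0) = 1/40
  weight(Z=1) = 1/54
Total weight = 1/40 + 1/54 = 47/1080
P(Z=0 | obs) = 1/40 / 47/1080 = 27/47
P(Z=1 | obs) = 1/54 / 47/1080 = 20/47

P(Z = 1 | obs) = 20/47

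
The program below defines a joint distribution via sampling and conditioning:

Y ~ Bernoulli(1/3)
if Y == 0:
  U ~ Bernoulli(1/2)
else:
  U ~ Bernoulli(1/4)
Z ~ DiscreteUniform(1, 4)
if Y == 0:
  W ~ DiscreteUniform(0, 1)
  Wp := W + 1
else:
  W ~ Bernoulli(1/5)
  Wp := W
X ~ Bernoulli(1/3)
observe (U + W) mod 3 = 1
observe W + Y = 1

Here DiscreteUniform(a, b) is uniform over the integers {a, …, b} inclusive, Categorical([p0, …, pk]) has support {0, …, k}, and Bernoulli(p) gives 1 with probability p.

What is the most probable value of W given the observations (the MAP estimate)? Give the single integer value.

argmax_v P(W = v | obs) = 1

Enumerate traces; 16 have nonzero weight after conditioning:
  (Y=0, U=0, Z=1, W=1, X=0) weight 1/36
  (Y=0, U=0, Z=1, W=1, X=1) weight 1/72
  (Y=0, U=0, Z=2, W=1, X=0) weight 1/36
  (Y=0, U=0, Z=2, W=1, X=1) weight 1/72
  (Y=0, U=0, Z=3, W=1, X=0) weight 1/36
  (Y=0, U=0, Z=3, W=1, X=1) weight 1/72
  (Y=0, U=0, Z=4, W=1, X=0) weight 1/36
  (Y=0, U=0, Z=4, W=1, X=1) weight 1/72
  (Y=1, U=1, Z=1, W=0, X=0) weight 1/90
  … 7 more
Group by W:
  weight(W=0) = 1/15
  weight(W=1) = 1/6
Total weight = 1/15 + 1/6 = 7/30
P(W=0 | obs) = 1/15 / 7/30 = 2/7
P(W=1 | obs) = 1/6 / 7/30 = 5/7
argmax = 1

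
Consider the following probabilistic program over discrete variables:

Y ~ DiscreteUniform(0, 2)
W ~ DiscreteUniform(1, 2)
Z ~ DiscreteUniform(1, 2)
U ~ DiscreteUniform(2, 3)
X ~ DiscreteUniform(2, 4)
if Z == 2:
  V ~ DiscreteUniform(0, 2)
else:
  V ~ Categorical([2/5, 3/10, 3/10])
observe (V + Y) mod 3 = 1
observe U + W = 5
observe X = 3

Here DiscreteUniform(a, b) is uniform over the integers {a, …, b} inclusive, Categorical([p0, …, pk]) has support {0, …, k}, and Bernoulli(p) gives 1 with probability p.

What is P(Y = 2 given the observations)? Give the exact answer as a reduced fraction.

P(Y = 2 | obs) = 19/60

Enumerate traces; 6 have nonzero weight after conditioning:
  (Y=0, W=2, Z=1, U=3, X=3, V=1) weight 1/240
  (Y=0, W=2, Z=2, U=3, X=3, V=1) weight 1/216
  (Y=1, W=2, Z=1, U=3, X=3, V=0) weight 1/180
  (Y=1, W=2, Z=2, U=3, X=3, V=0) weight 1/216
  (Y=2, W=2, Z=1, U=3, X=3, V=2) weight 1/240
  (Y=2, W=2, Z=2, U=3, X=3, V=2) weight 1/216
Group by Y:
  weight(Y=0) = 19/2160
  weight(Y=1) = 11/1080
  weight(Y=2) = 19/2160
Total weight = 19/2160 + 11/1080 + 19/2160 = 1/36
P(Y=0 | obs) = 19/2160 / 1/36 = 19/60
P(Y=1 | obs) = 11/1080 / 1/36 = 11/30
P(Y=2 | obs) = 19/2160 / 1/36 = 19/60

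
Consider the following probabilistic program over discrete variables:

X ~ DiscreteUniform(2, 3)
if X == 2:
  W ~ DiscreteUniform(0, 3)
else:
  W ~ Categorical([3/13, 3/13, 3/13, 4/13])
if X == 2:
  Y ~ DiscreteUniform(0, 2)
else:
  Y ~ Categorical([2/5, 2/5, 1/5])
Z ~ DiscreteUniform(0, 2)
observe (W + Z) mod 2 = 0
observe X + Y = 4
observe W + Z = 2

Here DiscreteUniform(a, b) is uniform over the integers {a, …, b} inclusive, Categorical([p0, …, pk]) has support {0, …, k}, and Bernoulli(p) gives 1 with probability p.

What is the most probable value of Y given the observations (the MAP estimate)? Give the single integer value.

argmax_v P(Y = v | obs) = 1

Enumerate traces; 6 have nonzero weight after conditioning:
  (X=2, W=0, Y=2, Z=2) weight 1/72
  (X=2, W=1, Y=2, Z=1) weight 1/72
  (X=2, W=2, Y=2, Z=0) weight 1/72
  (X=3, W=0, Y=1, Z=2) weight 1/65
  (X=3, W=1, Y=1, Z=1) weight 1/65
  (X=3, W=2, Y=1, Z=0) weight 1/65
Group by Y:
  weight(Y=1) = 3/65
  weight(Y=2) = 1/24
Total weight = 3/65 + 1/24 = 137/1560
P(Y=1 | obs) = 3/65 / 137/1560 = 72/137
P(Y=2 | obs) = 1/24 / 137/1560 = 65/137
argmax = 1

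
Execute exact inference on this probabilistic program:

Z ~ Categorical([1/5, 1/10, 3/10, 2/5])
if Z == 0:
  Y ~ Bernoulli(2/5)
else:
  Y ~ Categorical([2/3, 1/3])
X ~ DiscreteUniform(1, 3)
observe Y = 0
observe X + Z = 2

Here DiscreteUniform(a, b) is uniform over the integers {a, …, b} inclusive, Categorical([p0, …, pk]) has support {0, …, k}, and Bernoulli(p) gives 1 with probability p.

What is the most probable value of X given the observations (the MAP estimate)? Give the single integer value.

Enumerate traces; 2 have nonzero weight after conditioning:
  (Z=0, Y=0, X=2) weight 1/25
  (Z=1, Y=0, X=1) weight 1/45
Group by X:
  weight(X=1) = 1/45
  weight(X=2) = 1/25
Total weight = 1/45 + 1/25 = 14/225
P(X=1 | obs) = 1/45 / 14/225 = 5/14
P(X=2 | obs) = 1/25 / 14/225 = 9/14
argmax = 2

argmax_v P(X = v | obs) = 2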